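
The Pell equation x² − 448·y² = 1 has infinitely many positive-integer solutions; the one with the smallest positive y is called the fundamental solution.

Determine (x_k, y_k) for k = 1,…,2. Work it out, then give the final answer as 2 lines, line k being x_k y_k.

127 6
32257 1524

√448 = [21; 6,42, …], period ℓ=2 (even) → k=1
step 0: (21, 1)  from 21·(1,0) + (0,1)
step 1: (127, 6)  from 6·(21,1) + (1,0)
(x₁, y₁) = (127, 6);  127² − 448·6² = 1 ✓
k=2:  x_2 = 127·127+448·6·6 = 32257,  y_2 = 127·6+6·127 = 1524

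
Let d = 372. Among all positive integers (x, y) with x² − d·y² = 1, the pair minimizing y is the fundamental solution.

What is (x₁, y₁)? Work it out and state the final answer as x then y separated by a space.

[19; 3,2,12,2,3,38] for √372; ℓ=6 ⇒ convergent index 5
a_0=19:  p_0=19·1+0=19,  q_0=19·0+1=1
…
a_2=2:  p_2=2·58+19=135,  q_2=2·3+1=7
a_3=12:  p_3=12·135+58=1678,  q_3=12·7+3=87
a_4=2:  p_4=2·1678+135=3491,  q_4=2·87+7=181
a_5=3:  p_5=3·3491+1678=12151,  q_5=3·181+87=630
fundamental: x₁=12151, y₁=630  (since 147646801 − 372·396900 = 1)

12151 630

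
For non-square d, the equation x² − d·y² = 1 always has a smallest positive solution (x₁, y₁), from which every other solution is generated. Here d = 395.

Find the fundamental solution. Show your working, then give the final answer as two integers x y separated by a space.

159 8

√395 = [19; 1,6,1,38, …], period ℓ=4 (even) → k=3
step 0: (19, 1)  from 19·(1,0) + (0,1)
step 1: (20, 1)  from 1·(19,1) + (1,0)
step 2: (139, 7)  from 6·(20,1) + (19,1)
step 3: (159, 8)  from 1·(139,7) + (20,1)
(x₁, y₁) = (159, 8);  159² − 395·8² = 1 ✓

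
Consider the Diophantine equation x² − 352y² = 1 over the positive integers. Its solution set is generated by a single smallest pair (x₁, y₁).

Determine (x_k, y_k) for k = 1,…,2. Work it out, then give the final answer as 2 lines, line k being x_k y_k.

77617 4137
12048797377 642203058

√352 → a₀=18, period (1,3,5,9,5,3,1,36); ℓ=8 even so k=7
a_0=18:  p_0=18·1+0=18,  q_0=18·0+1=1
…
a_2=3:  p_2=3·19+18=75,  q_2=3·1+1=4
…
a_6=3:  p_6=3·18499+3621=59118,  q_6=3·986+193=3151
a_7=1:  p_7=1·59118+18499=77617,  q_7=1·3151+986=4137
→ (77617, 4137).  Check: 77617²=6024398689, 352·4137²=6024398688, difference 1.
(x_2, y_2) = (77617·77617 + 352·4137·4137, 77617·4137 + 4137·77617) = (12048797377, 642203058)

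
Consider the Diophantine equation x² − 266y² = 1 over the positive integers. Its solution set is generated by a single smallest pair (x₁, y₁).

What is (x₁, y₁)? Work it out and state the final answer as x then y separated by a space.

[16; 3,4,3,32] for √266; ℓ=4 ⇒ convergent index 3
i=0: a=16 ⇒ p=16, q=1
i=1: a=3 ⇒ p=49, q=3
i=2: a=4 ⇒ p=212, q=13
i=3: a=3 ⇒ p=685, q=42
→ (685, 42).  Check: 685²=469225, 266·42²=469224, difference 1.

685 42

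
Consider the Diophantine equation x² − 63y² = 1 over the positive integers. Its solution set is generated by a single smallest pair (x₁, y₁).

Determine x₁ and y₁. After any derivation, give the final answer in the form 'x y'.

8 1

d=63: √d = [7; 1,14] (ℓ=2, even), read p_1/q_1
step 0: (7, 1)  from 7·(1,0) + (0,1)
step 1: (8, 1)  from 1·(7,1) + (1,0)
(x₁, y₁) = (8, 1);  8² − 63·1² = 1 ✓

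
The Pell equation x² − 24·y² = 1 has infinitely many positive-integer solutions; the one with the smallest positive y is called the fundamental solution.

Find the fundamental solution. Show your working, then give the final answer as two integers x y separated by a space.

5 1

√24 = [4; 1,8, …], period ℓ=2 (even) → k=1
k=0  a_k=4  p_k/q_k = 4/1
k=1  a_k=1  p_k/q_k = 5/1
fundamental: x₁=5, y₁=1  (since 25 − 24·1 = 1)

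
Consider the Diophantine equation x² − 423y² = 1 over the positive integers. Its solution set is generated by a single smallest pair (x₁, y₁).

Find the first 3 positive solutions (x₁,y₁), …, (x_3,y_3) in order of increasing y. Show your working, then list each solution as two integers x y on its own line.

√423 → a₀=20, period (1,1,3,4,3,1,1,40); ℓ=8 even so k=7
a_0=20:  p_0=20·1+0=20,  q_0=20·0+1=1
a_1=1:  p_1=1·20+1=21,  q_1=1·1+0=1
a_2=1:  p_2=1·21+20=41,  q_2=1·1+1=2
a_3=3:  p_3=3·41+21=144,  q_3=3·2+1=7
a_4=4:  p_4=4·144+41=617,  q_4=4·7+2=30
a_5=3:  p_5=3·617+144=1995,  q_5=3·30+7=97
a_6=1:  p_6=1·1995+617=2612,  q_6=1·97+30=127
a_7=1:  p_7=1·2612+1995=4607,  q_7=1·127+97=224
fundamental: x₁=4607, y₁=224  (since 21224449 − 423·50176 = 1)
k=2:  x_2 = 4607·4607+423·224·224 = 42448897,  y_2 = 4607·224+224·4607 = 2063936
k=3:  x_3 = 4607·42448897+423·224·2063936 = 391124132351,  y_3 = 4607·2063936+224·42448897 = 19017106080

4607 224
42448897 2063936
391124132351 19017106080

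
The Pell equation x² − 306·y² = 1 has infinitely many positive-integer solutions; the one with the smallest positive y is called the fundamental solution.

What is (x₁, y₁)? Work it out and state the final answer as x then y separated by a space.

√306 = [17; 2,34, …], period ℓ=2 (even) → k=1
step 0: (17, 1)  from 17·(1,0) + (0,1)
step 1: (35, 2)  from 2·(17,1) + (1,0)
→ (35, 2).  Check: 35²=1225, 306·2²=1224, difference 1.

35 2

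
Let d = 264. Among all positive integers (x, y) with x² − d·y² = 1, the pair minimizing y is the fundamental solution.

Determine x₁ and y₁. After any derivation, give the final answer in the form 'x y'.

d=264: √d = [16; 4,32] (ℓ=2, even), read p_1/q_1
k=0  a_k=16  p_k/q_k = 16/1
k=1  a_k=4  p_k/q_k = 65/4
(x₁, y₁) = (65, 4);  65² − 264·4² = 1 ✓

65 4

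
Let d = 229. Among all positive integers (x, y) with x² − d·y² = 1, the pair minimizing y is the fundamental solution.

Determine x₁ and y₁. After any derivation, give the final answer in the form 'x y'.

[15; 7,1,1,7,30] for √229; ℓ=5 ⇒ convergent index 9
a_0=15:  p_0=15·1+0=15,  q_0=15·0+1=1
a_1=7:  p_1=7·15+1=106,  q_1=7·1+0=7
a_2=1:  p_2=1·106+15=121,  q_2=1·7+1=8
…
a_4=7:  p_4=7·227+121=1710,  q_4=7·15+8=113
a_5=30:  p_5=30·1710+227=51527,  q_5=30·113+15=3405
a_6=7:  p_6=7·51527+1710=362399,  q_6=7·3405+113=23948
a_7=1:  p_7=1·362399+51527=413926,  q_7=1·23948+3405=27353
a_8=1:  p_8=1·413926+362399=776325,  q_8=1·27353+23948=51301
a_9=7:  p_9=7·776325+413926=5848201,  q_9=7·51301+27353=386460
→ (5848201, 386460).  Check: 5848201²=34201454936401, 229·386460²=34201454936400, difference 1.

5848201 386460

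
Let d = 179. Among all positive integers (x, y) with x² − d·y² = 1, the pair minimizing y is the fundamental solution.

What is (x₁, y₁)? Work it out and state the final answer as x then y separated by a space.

[13; 2,1,1,1,3,…,1,2,26] for √179; ℓ=14 ⇒ convergent index 13
a_0=13:  p_0=13·1+0=13,  q_0=13·0+1=1
a_1=2:  p_1=2·13+1=27,  q_1=2·1+0=2
a_2=1:  p_2=1·27+13=40,  q_2=1·2+1=3
a_3=1:  p_3=1·40+27=67,  q_3=1·3+2=5
a_4=1:  p_4=1·67+40=107,  q_4=1·5+3=8
…
a_6=5:  p_6=5·388+107=2047,  q_6=5·29+8=153
a_7=13:  p_7=13·2047+388=26999,  q_7=13·153+29=2018
a_8=5:  p_8=5·26999+2047=137042,  q_8=5·2018+153=10243
…
a_10=1:  p_10=1·438125+137042=575167,  q_10=1·32747+10243=42990
…
a_12=1:  p_12=1·1013292+575167=1588459,  q_12=1·75737+42990=118727
a_13=2:  p_13=2·1588459+1013292=4190210,  q_13=2·118727+75737=313191
→ (4190210, 313191).  Check: 4190210²=17557859844100, 179·313191²=17557859844099, difference 1.

4190210 313191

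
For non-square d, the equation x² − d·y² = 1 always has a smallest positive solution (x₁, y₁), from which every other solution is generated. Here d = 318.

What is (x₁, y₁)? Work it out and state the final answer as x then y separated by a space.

107 6

[17; 1,4,1,34] for √318; ℓ=4 ⇒ convergent index 3
step 0: (17, 1)  from 17·(1,0) + (0,1)
…
step 2: (89, 5)  from 4·(18,1) + (17,1)
step 3: (107, 6)  from 1·(89,5) + (18,1)
→ (107, 6).  Check: 107²=11449, 318·6²=11448, difference 1.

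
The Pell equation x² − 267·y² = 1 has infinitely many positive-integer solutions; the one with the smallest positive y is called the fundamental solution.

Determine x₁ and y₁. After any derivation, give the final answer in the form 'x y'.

2402 147

√267 → a₀=16, period (2,1,15,1,2,32); ℓ=6 even so k=5
step 0: (16, 1)  from 16·(1,0) + (0,1)
…
step 4: (817, 50)  from 1·(768,47) + (49,3)
step 5: (2402, 147)  from 2·(817,50) + (768,47)
fundamental: x₁=2402, y₁=147  (since 5769604 − 267·21609 = 1)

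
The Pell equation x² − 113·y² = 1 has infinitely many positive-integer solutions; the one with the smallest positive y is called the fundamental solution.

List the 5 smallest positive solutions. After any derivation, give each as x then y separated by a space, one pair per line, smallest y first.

[10; 1,1,1,2,2,1,1,1,20] for √113; ℓ=9 ⇒ convergent index 17
step 0: (10, 1)  from 10·(1,0) + (0,1)
…
step 4: (85, 8)  from 2·(32,3) + (21,2)
…
step 6: (287, 27)  from 1·(202,19) + (85,8)
…
step 9: (16009, 1506)  from 20·(776,73) + (489,46)
step 10: (16785, 1579)  from 1·(16009,1506) + (776,73)
…
step 13: (131952, 12413)  from 2·(49579,4664) + (32794,3085)
step 14: (313483, 29490)  from 2·(131952,12413) + (49579,4664)
…
step 16: (758918, 71393)  from 1·(445435,41903) + (313483,29490)
step 17: (1204353, 113296)  from 1·(758918,71393) + (445435,41903)
fundamental: x₁=1204353, y₁=113296  (since 1450466148609 − 113·12835983616 = 1)
n=2: (1204353,113296)∘(1204353,113296) = (1204353·1204353+113·113296·113296, 1204353·113296+113296·1204353) = (2900932297217,272896754976)
n=3: (2900932297217,272896754976)∘(1204353,113296) = (1204353·2900932297217+113·113296·272896754976, 1204353·272896754976+113296·2900932297217) = (6987493029899166849,657328051091107760)
n=4: (6987493029899166849,657328051091107760)∘(1204353,113296) = (1204353·6987493029899166849+113·113296·657328051091107760, 1204353·657328051091107760+113296·6987493029899166849) = (16830816386073401651890177,1583310020631184911403584)
n=5: (16830816386073401651890177,1583310020631184911403584)∘(1204353,113296) = (1204353·16830816386073401651890177+113·113296·1583310020631184911403584, 1204353·1583310020631184911403584+113296·16830816386073401651890177) = (40540488414026331506287881514113,3813728346553801555156190094544)

1204353 113296
2900932297217 272896754976
6987493029899166849 657328051091107760
16830816386073401651890177 1583310020631184911403584
40540488414026331506287881514113 3813728346553801555156190094544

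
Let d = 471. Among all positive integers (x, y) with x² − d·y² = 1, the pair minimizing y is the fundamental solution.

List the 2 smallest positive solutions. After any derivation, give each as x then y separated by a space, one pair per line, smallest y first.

7838695 361188
122890278606049 5662485139320

√471 = [21; 1,2,2,1,3,…,2,1,42, …], period ℓ=14 (even) → k=13
a_0=21:  p_0=21·1+0=21,  q_0=21·0+1=1
…
a_2=2:  p_2=2·22+21=65,  q_2=2·1+1=3
…
a_4=1:  p_4=1·152+65=217,  q_4=1·7+3=10
…
a_7=14:  p_7=14·3429+803=48809,  q_7=14·158+37=2249
a_8=4:  p_8=4·48809+3429=198665,  q_8=4·2249+158=9154
…
a_10=1:  p_10=1·644804+198665=843469,  q_10=1·29711+9154=38865
a_11=2:  p_11=2·843469+644804=2331742,  q_11=2·38865+29711=107441
a_12=2:  p_12=2·2331742+843469=5506953,  q_12=2·107441+38865=253747
a_13=1:  p_13=1·5506953+2331742=7838695,  q_13=1·253747+107441=361188
fundamental: x₁=7838695, y₁=361188  (since 61445139303025 − 471·130456771344 = 1)
n=2: (7838695,361188)∘(7838695,361188) = (7838695·7838695+471·361188·361188, 7838695·361188+361188·7838695) = (122890278606049,5662485139320)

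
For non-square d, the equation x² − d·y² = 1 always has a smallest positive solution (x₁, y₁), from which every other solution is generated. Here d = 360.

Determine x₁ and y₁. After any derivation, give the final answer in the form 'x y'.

√360 → a₀=18, period (1,36); ℓ=2 even so k=1
k=0  a_k=18  p_k/q_k = 18/1
k=1  a_k=1  p_k/q_k = 19/1
fundamental: x₁=19, y₁=1  (since 361 − 360·1 = 1)

19 1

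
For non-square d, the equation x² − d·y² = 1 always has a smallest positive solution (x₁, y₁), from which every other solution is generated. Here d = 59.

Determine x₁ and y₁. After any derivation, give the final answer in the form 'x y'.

[7; 1,2,7,2,1,14] for √59; ℓ=6 ⇒ convergent index 5
k=0  a_k=7  p_k/q_k = 7/1
k=1  a_k=1  p_k/q_k = 8/1
k=2  a_k=2  p_k/q_k = 23/3
…
k=4  a_k=2  p_k/q_k = 361/47
k=5  a_k=1  p_k/q_k = 530/69
fundamental: x₁=530, y₁=69  (since 280900 − 59·4761 = 1)

530 69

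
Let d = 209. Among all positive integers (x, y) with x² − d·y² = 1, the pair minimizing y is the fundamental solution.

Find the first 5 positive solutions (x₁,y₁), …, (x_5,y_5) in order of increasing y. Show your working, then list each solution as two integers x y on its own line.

d=209: √d = [14; 2,5,3,2,3,5,2,28] (ℓ=8, even), read p_7/q_7
k=0  a_k=14  p_k/q_k = 14/1
k=1  a_k=2  p_k/q_k = 29/2
k=2  a_k=5  p_k/q_k = 159/11
k=3  a_k=3  p_k/q_k = 506/35
k=4  a_k=2  p_k/q_k = 1171/81
k=5  a_k=3  p_k/q_k = 4019/278
k=6  a_k=5  p_k/q_k = 21266/1471
k=7  a_k=2  p_k/q_k = 46551/3220
(x₁, y₁) = (46551, 3220);  46551² − 209·3220² = 1 ✓
(46551+3220√209)^2 = 4333991201 + 299788440√209
(46551+3220√209)^3 = 403503248748951 + 27910903337660√209
(46551+3220√209)^4 = 37566959460690844801 + 2598560922243032880√209
(46551+3220√209)^5 = 3497559059305735783913751 + 241931218954759943856100√209

46551 3220
4333991201 299788440
403503248748951 27910903337660
37566959460690844801 2598560922243032880
3497559059305735783913751 241931218954759943856100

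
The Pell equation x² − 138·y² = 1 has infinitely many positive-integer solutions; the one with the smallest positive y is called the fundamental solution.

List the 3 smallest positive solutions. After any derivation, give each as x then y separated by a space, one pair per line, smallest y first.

47 4
4417 376
415151 35340

√138 → a₀=11, period (1,2,1,22); ℓ=4 even so k=3
step 0: (11, 1)  from 11·(1,0) + (0,1)
step 1: (12, 1)  from 1·(11,1) + (1,0)
step 2: (35, 3)  from 2·(12,1) + (11,1)
step 3: (47, 4)  from 1·(35,3) + (12,1)
→ (47, 4).  Check: 47²=2209, 138·4²=2208, difference 1.
(47+4√138)^2 = 4417 + 376√138
(47+4√138)^3 = 415151 + 35340√138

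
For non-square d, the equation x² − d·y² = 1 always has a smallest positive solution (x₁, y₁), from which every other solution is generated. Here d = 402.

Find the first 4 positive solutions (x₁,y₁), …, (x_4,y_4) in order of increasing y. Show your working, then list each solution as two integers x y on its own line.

√402 → a₀=20, period (20,40); ℓ=2 even so k=1
k=0  a_k=20  p_k/q_k = 20/1
k=1  a_k=20  p_k/q_k = 401/20
→ (401, 20).  Check: 401²=160801, 402·20²=160800, difference 1.
k=2:  x_2 = 401·401+402·20·20 = 321601,  y_2 = 401·20+20·401 = 16040
k=3:  x_3 = 401·321601+402·20·16040 = 257923601,  y_3 = 401·16040+20·321601 = 12864060
k=4:  x_4 = 401·257923601+402·20·12864060 = 206854406401,  y_4 = 401·12864060+20·257923601 = 10316960080

401 20
321601 16040
257923601 12864060
206854406401 10316960080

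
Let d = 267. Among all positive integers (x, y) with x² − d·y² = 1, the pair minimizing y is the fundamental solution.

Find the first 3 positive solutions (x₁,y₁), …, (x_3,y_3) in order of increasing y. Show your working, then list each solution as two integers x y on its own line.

d=267: √d = [16; 2,1,15,1,2,32] (ℓ=6, even), read p_5/q_5
k=0  a_k=16  p_k/q_k = 16/1
k=1  a_k=2  p_k/q_k = 33/2
k=2  a_k=1  p_k/q_k = 49/3
k=3  a_k=15  p_k/q_k = 768/47
k=4  a_k=1  p_k/q_k = 817/50
k=5  a_k=2  p_k/q_k = 2402/147
(x₁, y₁) = (2402, 147);  2402² − 267·147² = 1 ✓
n=2: (2402,147)∘(2402,147) = (2402·2402+267·147·147, 2402·147+147·2402) = (11539207,706188)
n=3: (11539207,706188)∘(2402,147) = (2402·11539207+267·147·706188, 2402·706188+147·11539207) = (55434348026,3392527005)

2402 147
11539207 706188
55434348026 3392527005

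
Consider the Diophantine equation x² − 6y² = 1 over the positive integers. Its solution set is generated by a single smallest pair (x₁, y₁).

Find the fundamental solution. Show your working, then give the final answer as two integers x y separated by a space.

√6 = [2; 2,4, …], period ℓ=2 (even) → k=1
i=0: a=2 ⇒ p=2, q=1
i=1: a=2 ⇒ p=5, q=2
(x₁, y₁) = (5, 2);  5² − 6·2² = 1 ✓

5 2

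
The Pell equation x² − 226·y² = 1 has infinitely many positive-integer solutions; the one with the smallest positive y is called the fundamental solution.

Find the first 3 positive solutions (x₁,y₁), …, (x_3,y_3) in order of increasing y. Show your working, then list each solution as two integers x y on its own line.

[15; 30] for √226; ℓ=1 ⇒ convergent index 1
i=0: a=15 ⇒ p=15, q=1
i=1: a=30 ⇒ p=451, q=30
→ (451, 30).  Check: 451²=203401, 226·30²=203400, difference 1.
n=2: (451,30)∘(451,30) = (451·451+226·30·30, 451·30+30·451) = (406801,27060)
n=3: (406801,27060)∘(451,30) = (451·406801+226·30·27060, 451·27060+30·406801) = (366934051,24408090)

451 30
406801 27060
366934051 24408090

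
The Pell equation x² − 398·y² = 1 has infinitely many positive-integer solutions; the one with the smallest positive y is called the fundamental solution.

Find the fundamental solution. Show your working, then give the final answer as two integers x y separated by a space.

d=398: √d = [19; 1,18,1,38] (ℓ=4, even), read p_3/q_3
k=0  a_k=19  p_k/q_k = 19/1
k=1  a_k=1  p_k/q_k = 20/1
k=2  a_k=18  p_k/q_k = 379/19
k=3  a_k=1  p_k/q_k = 399/20
fundamental: x₁=399, y₁=20  (since 159201 − 398·400 = 1)

399 20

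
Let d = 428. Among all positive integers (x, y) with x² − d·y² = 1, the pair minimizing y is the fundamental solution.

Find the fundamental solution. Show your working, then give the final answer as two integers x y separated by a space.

√428 → a₀=20, period (1,2,4,1,5,10,5,1,4,2,1,40); ℓ=12 even so k=11
step 0: (20, 1)  from 20·(1,0) + (0,1)
…
step 6: (19571, 946)  from 10·(1924,93) + (331,16)
step 7: (99779, 4823)  from 5·(19571,946) + (1924,93)
…
step 10: (1273708, 61567)  from 2·(577179,27899) + (119350,5769)
step 11: (1850887, 89466)  from 1·(1273708,61567) + (577179,27899)
(x₁, y₁) = (1850887, 89466);  1850887² − 428·89466² = 1 ✓

1850887 89466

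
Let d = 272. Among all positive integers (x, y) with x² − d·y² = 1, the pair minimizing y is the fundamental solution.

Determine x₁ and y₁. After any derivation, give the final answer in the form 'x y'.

d=272: √d = [16; 2,32] (ℓ=2, even), read p_1/q_1
i=0: a=16 ⇒ p=16, q=1
i=1: a=2 ⇒ p=33, q=2
→ (33, 2).  Check: 33²=1089, 272·2²=1088, difference 1.

33 2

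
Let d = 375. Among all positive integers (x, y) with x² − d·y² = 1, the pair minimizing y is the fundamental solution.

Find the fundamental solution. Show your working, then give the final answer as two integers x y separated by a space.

15124 781

√375 → a₀=19, period (2,1,2,1,5,1,2,1,2,38); ℓ=10 even so k=9
i=0: a=19 ⇒ p=19, q=1
…
i=2: a=1 ⇒ p=58, q=3
…
i=6: a=1 ⇒ p=1433, q=74
…
i=8: a=1 ⇒ p=5519, q=285
i=9: a=2 ⇒ p=15124, q=781
→ (15124, 781).  Check: 15124²=228735376, 375·781²=228735375, difference 1.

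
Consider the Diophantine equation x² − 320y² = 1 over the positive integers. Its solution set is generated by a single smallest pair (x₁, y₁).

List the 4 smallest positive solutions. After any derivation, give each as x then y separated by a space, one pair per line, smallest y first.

161 9
51841 2898
16692641 933147
5374978561 300470436

d=320: √d = [17; 1,7,1,34] (ℓ=4, even), read p_3/q_3
a_0=17:  p_0=17·1+0=17,  q_0=17·0+1=1
a_1=1:  p_1=1·17+1=18,  q_1=1·1+0=1
a_2=7:  p_2=7·18+17=143,  q_2=7·1+1=8
a_3=1:  p_3=1·143+18=161,  q_3=1·8+1=9
fundamental: x₁=161, y₁=9  (since 25921 − 320·81 = 1)
(161+9√320)^2 = 51841 + 2898√320
(161+9√320)^3 = 16692641 + 933147√320
(161+9√320)^4 = 5374978561 + 300470436√320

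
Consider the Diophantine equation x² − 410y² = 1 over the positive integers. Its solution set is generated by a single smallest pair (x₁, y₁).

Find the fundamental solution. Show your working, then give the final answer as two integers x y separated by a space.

[20; 4,40] for √410; ℓ=2 ⇒ convergent index 1
k=0  a_k=20  p_k/q_k = 20/1
k=1  a_k=4  p_k/q_k = 81/4
(x₁, y₁) = (81, 4);  81² − 410·4² = 1 ✓

81 4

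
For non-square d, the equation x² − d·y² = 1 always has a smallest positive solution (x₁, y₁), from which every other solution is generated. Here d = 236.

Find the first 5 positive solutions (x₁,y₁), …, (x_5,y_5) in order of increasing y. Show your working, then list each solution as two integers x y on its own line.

√236 = [15; 2,1,3,5,1,6,1,5,3,1,2,30, …], period ℓ=12 (even) → k=11
a_0=15:  p_0=15·1+0=15,  q_0=15·0+1=1
a_1=2:  p_1=2·15+1=31,  q_1=2·1+0=2
…
a_3=3:  p_3=3·46+31=169,  q_3=3·3+2=11
a_4=5:  p_4=5·169+46=891,  q_4=5·11+3=58
…
a_8=5:  p_8=5·8311+7251=48806,  q_8=5·541+472=3177
…
a_10=1:  p_10=1·154729+48806=203535,  q_10=1·10072+3177=13249
a_11=2:  p_11=2·203535+154729=561799,  q_11=2·13249+10072=36570
→ (561799, 36570).  Check: 561799²=315618116401, 236·36570²=315618116400, difference 1.
(x_2, y_2) = (561799·561799 + 236·36570·36570, 561799·36570 + 36570·561799) = (631236232801, 41089978860)
(x_3, y_3) = (561799·631236232801 + 236·36570·41089978860, 561799·41089978860 + 36570·631236232801) = (709255768702176199, 46168618067101710)
(x_4, y_4) = (561799·709255768702176199 + 236·36570·46168618067101710, 561799·46168618067101710 + 36570·709255768702176199) = (796918363201596536611201, 51874966922918257173720)
(x_5, y_5) = (561799·796918363201596536611201 + 236·36570·51874966922918257173720, 561799·51874966922918257173720 + 36570·796918363201596536611201) = (895415879055878209574570044999, 58286609084610939305810342850)

561799 36570
631236232801 41089978860
709255768702176199 46168618067101710
796918363201596536611201 51874966922918257173720
895415879055878209574570044999 58286609084610939305810342850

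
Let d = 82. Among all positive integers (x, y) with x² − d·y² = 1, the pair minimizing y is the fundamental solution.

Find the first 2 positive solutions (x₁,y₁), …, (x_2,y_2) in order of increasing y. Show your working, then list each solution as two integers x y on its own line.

√82 = [9; 18, …], period ℓ=1 (odd) → k=1
k=0  a_k=9  p_k/q_k = 9/1
k=1  a_k=18  p_k/q_k = 163/18
→ (163, 18).  Check: 163²=26569, 82·18²=26568, difference 1.
k=2:  x_2 = 163·163+82·18·18 = 53137,  y_2 = 163·18+18·163 = 5868

163 18
53137 5868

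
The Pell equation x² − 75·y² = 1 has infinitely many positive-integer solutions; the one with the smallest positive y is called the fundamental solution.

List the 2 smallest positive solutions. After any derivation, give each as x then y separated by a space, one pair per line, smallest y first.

d=75: √d = [8; 1,1,1,16] (ℓ=4, even), read p_3/q_3
step 0: (8, 1)  from 8·(1,0) + (0,1)
step 1: (9, 1)  from 1·(8,1) + (1,0)
step 2: (17, 2)  from 1·(9,1) + (8,1)
step 3: (26, 3)  from 1·(17,2) + (9,1)
(x₁, y₁) = (26, 3);  26² − 75·3² = 1 ✓
(26+3√75)^2 = 1351 + 156√75

26 3
1351 156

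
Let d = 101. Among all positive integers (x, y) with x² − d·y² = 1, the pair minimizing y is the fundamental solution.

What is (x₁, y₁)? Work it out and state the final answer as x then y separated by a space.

d=101: √d = [10; 20] (ℓ=1, odd), read p_1/q_1
i=0: a=10 ⇒ p=10, q=1
i=1: a=20 ⇒ p=201, q=20
fundamental: x₁=201, y₁=20  (since 40401 − 101·400 = 1)

201 20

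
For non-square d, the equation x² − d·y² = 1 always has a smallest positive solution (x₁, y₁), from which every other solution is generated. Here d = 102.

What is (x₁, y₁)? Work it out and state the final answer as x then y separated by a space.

√102 → a₀=10, period (10,20); ℓ=2 even so k=1
step 0: (10, 1)  from 10·(1,0) + (0,1)
step 1: (101, 10)  from 10·(10,1) + (1,0)
(x₁, y₁) = (101, 10);  101² − 102·10² = 1 ✓

101 10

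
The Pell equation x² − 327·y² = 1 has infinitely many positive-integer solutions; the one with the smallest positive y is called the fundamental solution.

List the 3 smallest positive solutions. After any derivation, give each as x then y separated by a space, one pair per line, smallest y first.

√327 → a₀=18, period (12,36); ℓ=2 even so k=1
a_0=18:  p_0=18·1+0=18,  q_0=18·0+1=1
a_1=12:  p_1=12·18+1=217,  q_1=12·1+0=12
→ (217, 12).  Check: 217²=47089, 327·12²=47088, difference 1.
n=2: (217,12)∘(217,12) = (217·217+327·12·12, 217·12+12·217) = (94177,5208)
n=3: (94177,5208)∘(217,12) = (217·94177+327·12·5208, 217·5208+12·94177) = (40872601,2260260)

217 12
94177 5208
40872601 2260260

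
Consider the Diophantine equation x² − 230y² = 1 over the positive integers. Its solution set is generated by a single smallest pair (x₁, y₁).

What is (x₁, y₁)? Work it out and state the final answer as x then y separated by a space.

91 6

d=230: √d = [15; 6,30] (ℓ=2, even), read p_1/q_1
step 0: (15, 1)  from 15·(1,0) + (0,1)
step 1: (91, 6)  from 6·(15,1) + (1,0)
(x₁, y₁) = (91, 6);  91² − 230·6² = 1 ✓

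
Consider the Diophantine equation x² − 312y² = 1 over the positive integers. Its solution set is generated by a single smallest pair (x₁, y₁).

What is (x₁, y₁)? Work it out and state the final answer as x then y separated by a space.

53 3

d=312: √d = [17; 1,1,1,34] (ℓ=4, even), read p_3/q_3
i=0: a=17 ⇒ p=17, q=1
i=1: a=1 ⇒ p=18, q=1
i=2: a=1 ⇒ p=35, q=2
i=3: a=1 ⇒ p=53, q=3
→ (53, 3).  Check: 53²=2809, 312·3²=2808, difference 1.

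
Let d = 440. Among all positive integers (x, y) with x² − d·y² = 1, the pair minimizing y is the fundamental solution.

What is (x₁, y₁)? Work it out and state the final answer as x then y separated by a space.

21 1

d=440: √d = [20; 1,40] (ℓ=2, even), read p_1/q_1
k=0  a_k=20  p_k/q_k = 20/1
k=1  a_k=1  p_k/q_k = 21/1
→ (21, 1).  Check: 21²=441, 440·1²=440, difference 1.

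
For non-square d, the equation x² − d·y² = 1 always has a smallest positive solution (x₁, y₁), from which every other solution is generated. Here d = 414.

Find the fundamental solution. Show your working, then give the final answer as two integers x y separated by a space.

√414 = [20; 2,1,7,2,7,1,2,40, …], period ℓ=8 (even) → k=7
a_0=20:  p_0=20·1+0=20,  q_0=20·0+1=1
a_1=2:  p_1=2·20+1=41,  q_1=2·1+0=2
a_2=1:  p_2=1·41+20=61,  q_2=1·2+1=3
a_3=7:  p_3=7·61+41=468,  q_3=7·3+2=23
a_4=2:  p_4=2·468+61=997,  q_4=2·23+3=49
a_5=7:  p_5=7·997+468=7447,  q_5=7·49+23=366
a_6=1:  p_6=1·7447+997=8444,  q_6=1·366+49=415
a_7=2:  p_7=2·8444+7447=24335,  q_7=2·415+366=1196
→ (24335, 1196).  Check: 24335²=592192225, 414·1196²=592192224, difference 1.

24335 1196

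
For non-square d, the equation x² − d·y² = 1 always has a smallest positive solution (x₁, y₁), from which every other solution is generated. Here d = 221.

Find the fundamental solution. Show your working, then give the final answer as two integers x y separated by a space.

[14; 1,6,2,6,1,28] for √221; ℓ=6 ⇒ convergent index 5
step 0: (14, 1)  from 14·(1,0) + (0,1)
step 1: (15, 1)  from 1·(14,1) + (1,0)
…
step 4: (1442, 97)  from 6·(223,15) + (104,7)
step 5: (1665, 112)  from 1·(1442,97) + (223,15)
→ (1665, 112).  Check: 1665²=2772225, 221·112²=2772224, difference 1.

1665 112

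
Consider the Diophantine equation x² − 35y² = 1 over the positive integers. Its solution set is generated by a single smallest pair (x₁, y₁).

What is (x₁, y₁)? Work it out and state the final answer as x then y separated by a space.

6 1

√35 = [5; 1,10, …], period ℓ=2 (even) → k=1
step 0: (5, 1)  from 5·(1,0) + (0,1)
step 1: (6, 1)  from 1·(5,1) + (1,0)
fundamental: x₁=6, y₁=1  (since 36 − 35·1 = 1)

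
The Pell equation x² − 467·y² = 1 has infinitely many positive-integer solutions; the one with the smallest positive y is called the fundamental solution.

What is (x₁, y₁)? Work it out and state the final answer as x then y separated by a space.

1625626 75225

[21; 1,1,1,1,3,…,1,1,42] for √467; ℓ=14 ⇒ convergent index 13
k=0  a_k=21  p_k/q_k = 21/1
k=1  a_k=1  p_k/q_k = 22/1
k=2  a_k=1  p_k/q_k = 43/2
k=3  a_k=1  p_k/q_k = 65/3
k=4  a_k=1  p_k/q_k = 108/5
k=5  a_k=3  p_k/q_k = 389/18
…
k=7  a_k=21  p_k/q_k = 27164/1257
…
k=11  a_k=1  p_k/q_k = 633697/29324
k=12  a_k=1  p_k/q_k = 991929/45901
k=13  a_k=1  p_k/q_k = 1625626/75225
(x₁, y₁) = (1625626, 75225);  1625626² − 467·75225² = 1 ✓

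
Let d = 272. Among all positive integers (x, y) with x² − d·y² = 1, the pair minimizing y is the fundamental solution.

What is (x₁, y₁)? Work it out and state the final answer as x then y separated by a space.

33 2

√272 = [16; 2,32, …], period ℓ=2 (even) → k=1
k=0  a_k=16  p_k/q_k = 16/1
k=1  a_k=2  p_k/q_k = 33/2
fundamental: x₁=33, y₁=2  (since 1089 − 272·4 = 1)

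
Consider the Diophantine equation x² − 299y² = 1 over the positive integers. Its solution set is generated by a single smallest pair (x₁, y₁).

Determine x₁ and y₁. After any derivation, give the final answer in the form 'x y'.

415 24

d=299: √d = [17; 3,2,3,34] (ℓ=4, even), read p_3/q_3
k=0  a_k=17  p_k/q_k = 17/1
…
k=2  a_k=2  p_k/q_k = 121/7
k=3  a_k=3  p_k/q_k = 415/24
→ (415, 24).  Check: 415²=172225, 299·24²=172224, difference 1.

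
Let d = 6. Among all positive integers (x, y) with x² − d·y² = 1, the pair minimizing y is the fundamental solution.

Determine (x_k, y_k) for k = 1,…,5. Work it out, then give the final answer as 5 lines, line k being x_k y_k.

5 2
49 20
485 198
4801 1960
47525 19402

d=6: √d = [2; 2,4] (ℓ=2, even), read p_1/q_1
i=0: a=2 ⇒ p=2, q=1
i=1: a=2 ⇒ p=5, q=2
(x₁, y₁) = (5, 2);  5² − 6·2² = 1 ✓
(5+2√6)^2 = 49 + 20√6
(5+2√6)^3 = 485 + 198√6
(5+2√6)^4 = 4801 + 1960√6
(5+2√6)^5 = 47525 + 19402√6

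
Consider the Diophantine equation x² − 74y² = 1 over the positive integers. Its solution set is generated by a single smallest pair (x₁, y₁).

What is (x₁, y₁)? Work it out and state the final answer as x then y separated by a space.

3699 430

√74 → a₀=8, period (1,1,1,1,16); ℓ=5 odd so k=9
i=0: a=8 ⇒ p=8, q=1
i=1: a=1 ⇒ p=9, q=1
i=2: a=1 ⇒ p=17, q=2
i=3: a=1 ⇒ p=26, q=3
…
i=5: a=16 ⇒ p=714, q=83
i=6: a=1 ⇒ p=757, q=88
i=7: a=1 ⇒ p=1471, q=171
i=8: a=1 ⇒ p=2228, q=259
i=9: a=1 ⇒ p=3699, q=430
fundamental: x₁=3699, y₁=430  (since 13682601 − 74·184900 = 1)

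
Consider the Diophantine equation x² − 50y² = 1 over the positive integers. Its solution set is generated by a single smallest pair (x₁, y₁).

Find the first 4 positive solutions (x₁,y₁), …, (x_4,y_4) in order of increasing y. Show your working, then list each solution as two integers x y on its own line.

99 14
19601 2772
3880899 548842
768398401 108667944

d=50: √d = [7; 14] (ℓ=1, odd), read p_1/q_1
k=0  a_k=7  p_k/q_k = 7/1
k=1  a_k=14  p_k/q_k = 99/14
→ (99, 14).  Check: 99²=9801, 50·14²=9800, difference 1.
n=2: (99,14)∘(99,14) = (99·99+50·14·14, 99·14+14·99) = (19601,2772)
n=3: (19601,2772)∘(99,14) = (99·19601+50·14·2772, 99·2772+14·19601) = (3880899,548842)
n=4: (3880899,548842)∘(99,14) = (99·3880899+50·14·548842, 99·548842+14·3880899) = (768398401,108667944)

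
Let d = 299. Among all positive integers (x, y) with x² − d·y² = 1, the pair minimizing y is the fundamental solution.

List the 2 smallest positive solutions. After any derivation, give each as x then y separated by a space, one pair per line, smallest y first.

d=299: √d = [17; 3,2,3,34] (ℓ=4, even), read p_3/q_3
i=0: a=17 ⇒ p=17, q=1
i=1: a=3 ⇒ p=52, q=3
i=2: a=2 ⇒ p=121, q=7
i=3: a=3 ⇒ p=415, q=24
→ (415, 24).  Check: 415²=172225, 299·24²=172224, difference 1.
(x_2, y_2) = (415·415 + 299·24·24, 415·24 + 24·415) = (344449, 19920)

415 24
344449 19920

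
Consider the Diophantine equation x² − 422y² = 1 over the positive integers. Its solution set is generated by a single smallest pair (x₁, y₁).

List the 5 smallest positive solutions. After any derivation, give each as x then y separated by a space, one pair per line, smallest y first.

7022501 341850
98631040590001 4801283933700
1385273162348638202501 67434042451384025550
19456164335732849620362360001 947111261097768740333867400
273261867007695159110526238300562501 13302179556340616719484196916709250

√422 → a₀=20, period (1,1,5,2,1,…,1,1,40); ℓ=14 even so k=13
k=0  a_k=20  p_k/q_k = 20/1
…
k=6  a_k=3  p_k/q_k = 2650/129
…
k=12  a_k=1  p_k/q_k = 3810680/185501
k=13  a_k=1  p_k/q_k = 7022501/341850
(x₁, y₁) = (7022501, 341850);  7022501² − 422·341850² = 1 ✓
(7022501+341850√422)^2 = 98631040590001 + 4801283933700√422
(7022501+341850√422)^3 = 1385273162348638202501 + 67434042451384025550√422
(7022501+341850√422)^4 = 19456164335732849620362360001 + 947111261097768740333867400√422
(7022501+341850√422)^5 = 273261867007695159110526238300562501 + 13302179556340616719484196916709250√422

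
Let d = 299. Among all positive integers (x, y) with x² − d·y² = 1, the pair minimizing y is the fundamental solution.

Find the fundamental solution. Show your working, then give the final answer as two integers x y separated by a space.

√299 → a₀=17, period (3,2,3,34); ℓ=4 even so k=3
a_0=17:  p_0=17·1+0=17,  q_0=17·0+1=1
…
a_2=2:  p_2=2·52+17=121,  q_2=2·3+1=7
a_3=3:  p_3=3·121+52=415,  q_3=3·7+3=24
(x₁, y₁) = (415, 24);  415² − 299·24² = 1 ✓

415 24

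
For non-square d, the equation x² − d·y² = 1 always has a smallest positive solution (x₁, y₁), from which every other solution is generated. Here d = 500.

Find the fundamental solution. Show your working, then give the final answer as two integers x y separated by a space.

√500 = [22; 2,1,3,2,1,…,1,2,44, …], period ℓ=14 (even) → k=13
k=0  a_k=22  p_k/q_k = 22/1
…
k=3  a_k=3  p_k/q_k = 246/11
k=4  a_k=2  p_k/q_k = 559/25
k=5  a_k=1  p_k/q_k = 805/36
k=6  a_k=1  p_k/q_k = 1364/61
k=7  a_k=10  p_k/q_k = 14445/646
k=8  a_k=1  p_k/q_k = 15809/707
k=9  a_k=1  p_k/q_k = 30254/1353
k=10  a_k=2  p_k/q_k = 76317/3413
k=11  a_k=3  p_k/q_k = 259205/11592
k=12  a_k=1  p_k/q_k = 335522/15005
k=13  a_k=2  p_k/q_k = 930249/41602
(x₁, y₁) = (930249, 41602);  930249² − 500·41602² = 1 ✓

930249 41602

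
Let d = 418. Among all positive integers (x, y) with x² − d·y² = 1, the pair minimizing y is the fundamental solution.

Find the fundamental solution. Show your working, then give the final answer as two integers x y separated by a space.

[20; 2,4,20,4,2,40] for √418; ℓ=6 ⇒ convergent index 5
step 0: (20, 1)  from 20·(1,0) + (0,1)
step 1: (41, 2)  from 2·(20,1) + (1,0)
step 2: (184, 9)  from 4·(41,2) + (20,1)
step 3: (3721, 182)  from 20·(184,9) + (41,2)
step 4: (15068, 737)  from 4·(3721,182) + (184,9)
step 5: (33857, 1656)  from 2·(15068,737) + (3721,182)
fundamental: x₁=33857, y₁=1656  (since 1146296449 − 418·2742336 = 1)

33857 1656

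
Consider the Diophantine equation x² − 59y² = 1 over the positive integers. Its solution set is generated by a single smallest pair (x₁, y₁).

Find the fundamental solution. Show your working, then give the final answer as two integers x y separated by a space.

530 69

[7; 1,2,7,2,1,14] for √59; ℓ=6 ⇒ convergent index 5
a_0=7:  p_0=7·1+0=7,  q_0=7·0+1=1
a_1=1:  p_1=1·7+1=8,  q_1=1·1+0=1
a_2=2:  p_2=2·8+7=23,  q_2=2·1+1=3
a_3=7:  p_3=7·23+8=169,  q_3=7·3+1=22
a_4=2:  p_4=2·169+23=361,  q_4=2·22+3=47
a_5=1:  p_5=1·361+169=530,  q_5=1·47+22=69
→ (530, 69).  Check: 530²=280900, 59·69²=280899, difference 1.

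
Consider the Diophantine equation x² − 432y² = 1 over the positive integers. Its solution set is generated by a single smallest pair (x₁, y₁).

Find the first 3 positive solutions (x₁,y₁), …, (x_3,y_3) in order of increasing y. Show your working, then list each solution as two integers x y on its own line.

√432 = [20; 1,3,1,1,1,3,1,40, …], period ℓ=8 (even) → k=7
step 0: (20, 1)  from 20·(1,0) + (0,1)
step 1: (21, 1)  from 1·(20,1) + (1,0)
step 2: (83, 4)  from 3·(21,1) + (20,1)
step 3: (104, 5)  from 1·(83,4) + (21,1)
step 4: (187, 9)  from 1·(104,5) + (83,4)
…
step 6: (1060, 51)  from 3·(291,14) + (187,9)
step 7: (1351, 65)  from 1·(1060,51) + (291,14)
(x₁, y₁) = (1351, 65);  1351² − 432·65² = 1 ✓
k=2:  x_2 = 1351·1351+432·65·65 = 3650401,  y_2 = 1351·65+65·1351 = 175630
k=3:  x_3 = 1351·3650401+432·65·175630 = 9863382151,  y_3 = 1351·175630+65·3650401 = 474552195

1351 65
3650401 175630
9863382151 474552195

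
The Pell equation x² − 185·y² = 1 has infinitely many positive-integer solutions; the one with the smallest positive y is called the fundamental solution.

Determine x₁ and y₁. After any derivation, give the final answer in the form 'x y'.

9249 680

√185 = [13; 1,1,1,1,26, …], period ℓ=5 (odd) → k=9
i=0: a=13 ⇒ p=13, q=1
i=1: a=1 ⇒ p=14, q=1
…
i=3: a=1 ⇒ p=41, q=3
…
i=5: a=26 ⇒ p=1809, q=133
…
i=8: a=1 ⇒ p=5563, q=409
i=9: a=1 ⇒ p=9249, q=680
fundamental: x₁=9249, y₁=680  (since 85544001 − 185·462400 = 1)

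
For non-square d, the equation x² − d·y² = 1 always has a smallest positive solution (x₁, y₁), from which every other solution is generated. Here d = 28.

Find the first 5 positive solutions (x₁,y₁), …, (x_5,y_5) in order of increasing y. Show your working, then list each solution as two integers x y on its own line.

d=28: √d = [5; 3,2,3,10] (ℓ=4, even), read p_3/q_3
a_0=5:  p_0=5·1+0=5,  q_0=5·0+1=1
…
a_2=2:  p_2=2·16+5=37,  q_2=2·3+1=7
a_3=3:  p_3=3·37+16=127,  q_3=3·7+3=24
(x₁, y₁) = (127, 24);  127² − 28·24² = 1 ✓
(x_2, y_2) = (127·127 + 28·24·24, 127·24 + 24·127) = (32257, 6096)
(x_3, y_3) = (127·32257 + 28·24·6096, 127·6096 + 24·32257) = (8193151, 1548360)
(x_4, y_4) = (127·8193151 + 28·24·1548360, 127·1548360 + 24·8193151) = (2081028097, 393277344)
(x_5, y_5) = (127·2081028097 + 28·24·393277344, 127·393277344 + 24·2081028097) = (528572943487, 99890897016)

127 24
32257 6096
8193151 1548360
2081028097 393277344
528572943487 99890897016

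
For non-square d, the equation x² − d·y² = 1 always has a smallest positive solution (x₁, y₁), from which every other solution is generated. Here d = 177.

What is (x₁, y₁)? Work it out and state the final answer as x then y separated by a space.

√177 → a₀=13, period (3,3,2,8,2,3,3,26); ℓ=8 even so k=7
k=0  a_k=13  p_k/q_k = 13/1
…
k=3  a_k=2  p_k/q_k = 306/23
…
k=5  a_k=2  p_k/q_k = 5468/411
k=6  a_k=3  p_k/q_k = 18985/1427
k=7  a_k=3  p_k/q_k = 62423/4692
fundamental: x₁=62423, y₁=4692  (since 3896630929 − 177·22014864 = 1)

62423 4692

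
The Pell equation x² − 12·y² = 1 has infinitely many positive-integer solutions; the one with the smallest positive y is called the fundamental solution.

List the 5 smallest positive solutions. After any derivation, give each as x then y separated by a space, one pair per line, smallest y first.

7 2
97 28
1351 390
18817 5432
262087 75658

√12 = [3; 2,6, …], period ℓ=2 (even) → k=1
a_0=3:  p_0=3·1+0=3,  q_0=3·0+1=1
a_1=2:  p_1=2·3+1=7,  q_1=2·1+0=2
→ (7, 2).  Check: 7²=49, 12·2²=48, difference 1.
n=2: (7,2)∘(7,2) = (7·7+12·2·2, 7·2+2·7) = (97,28)
n=3: (97,28)∘(7,2) = (7·97+12·2·28, 7·28+2·97) = (1351,390)
n=4: (1351,390)∘(7,2) = (7·1351+12·2·390, 7·390+2·1351) = (18817,5432)
n=5: (18817,5432)∘(7,2) = (7·18817+12·2·5432, 7·5432+2·18817) = (262087,75658)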